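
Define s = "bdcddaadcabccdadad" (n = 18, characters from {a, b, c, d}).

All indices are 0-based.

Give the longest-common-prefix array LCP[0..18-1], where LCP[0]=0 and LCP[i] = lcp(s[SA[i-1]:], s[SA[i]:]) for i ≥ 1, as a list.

rank→(start, suffix):
  0 → (5, 'aadcabccdadad')
  1 → (9, 'abccdadad')
  2 → (16, 'ad')
  3 → (14, 'adad')
  4 → (6, 'adcabccdadad')
  5 → (10, 'bccdadad')
  6 → (0, 'bdcddaadcabccdadad')
  7 → (8, 'cabccdadad')
  8 → (11, 'ccdadad')
  9 → (12, 'cdadad')
  10 → (2, 'cddaadcabccdadad')
  11 → (17, 'd')
  12 → (4, 'daadcabccdadad')
  13 → (15, 'dad')
  14 → (13, 'dadad')
  15 → (7, 'dcabccdadad')
  16 → (1, 'dcddaadcabccdadad')
  17 → (3, 'ddaadcabccdadad')

SA = [5, 9, 16, 14, 6, 10, 0, 8, 11, 12, 2, 17, 4, 15, 13, 7, 1, 3]
[i] adj suffixes → lcp
  [1] 5/9 → 1 ('a')
  [2] 9/16 → 1 ('a')
  [3] 16/14 → 2 ('ad')
  [4] 14/6 → 2 ('ad')
  [5] 6/10 → 0 ('')
  [6] 10/0 → 1 ('b')
  [7] 0/8 → 0 ('')
  [8] 8/11 → 1 ('c')
  [9] 11/12 → 1 ('c')
  [10] 12/2 → 2 ('cd')
  [11] 2/17 → 0 ('')
  [12] 17/4 → 1 ('d')
  [13] 4/15 → 2 ('da')
  [14] 15/13 → 3 ('dad')
  [15] 13/7 → 1 ('d')
  [16] 7/1 → 2 ('dc')
  [17] 1/3 → 1 ('d')

[0, 1, 1, 2, 2, 0, 1, 0, 1, 1, 2, 0, 1, 2, 3, 1, 2, 1]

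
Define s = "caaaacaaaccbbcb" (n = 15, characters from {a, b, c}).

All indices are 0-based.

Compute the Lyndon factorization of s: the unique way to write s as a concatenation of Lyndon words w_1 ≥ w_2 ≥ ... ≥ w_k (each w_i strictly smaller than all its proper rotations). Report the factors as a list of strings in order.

emit factor 1: 'c' (i=0, period=1)
emit factor 2: 'aaaacaaaccbbcb' (i=1, period=14)

["c", "aaaacaaaccbbcb"]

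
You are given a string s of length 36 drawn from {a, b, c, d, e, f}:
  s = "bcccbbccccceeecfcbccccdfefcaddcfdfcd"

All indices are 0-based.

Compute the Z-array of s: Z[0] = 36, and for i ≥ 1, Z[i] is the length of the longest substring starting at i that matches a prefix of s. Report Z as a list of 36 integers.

Z[0]=36
i=1: fresh scan; Z[1]=0
i=2: fresh scan; Z[2]=0
i=3: fresh scan; Z[3]=0
i=4: fresh scan; Z[4]=1 grow→box=[4,5)
i=5: fresh scan; Z[5]=4 grow→box=[5,9)
i=6: min(r-i=3, Z[1]=0)=0; Z[6]=0
i=7: min(r-i=2, Z[2]=0)=0; Z[7]=0
i=8: min(r-i=1, Z[3]=0)=0; Z[8]=0
i=9: fresh scan; Z[9]=0
i=10: fresh scan; Z[10]=0
i=11: fresh scan; Z[11]=0
i=12: fresh scan; Z[12]=0
i=13: fresh scan; Z[13]=0
i=14: fresh scan; Z[14]=0
i=15: fresh scan; Z[15]=0
i=16: fresh scan; Z[16]=0
i=17: fresh scan; Z[17]=4 grow→box=[17,21)
i=18: min(r-i=3, Z[1]=0)=0; Z[18]=0
i=19: min(r-i=2, Z[2]=0)=0; Z[19]=0
i=20: min(r-i=1, Z[3]=0)=0; Z[20]=0
i=21: fresh scan; Z[21]=0
i=22: fresh scan; Z[22]=0
i=23: fresh scan; Z[23]=0
i=24: fresh scan; Z[24]=0
i=25: fresh scan; Z[25]=0
i=26: fresh scan; Z[26]=0
i=27: fresh scan; Z[27]=0
i=28: fresh scan; Z[28]=0
i=29: fresh scan; Z[29]=0
i=30: fresh scan; Z[30]=0
i=31: fresh scan; Z[31]=0
i=32: fresh scan; Z[32]=0
i=33: fresh scan; Z[33]=0
i=34: fresh scan; Z[34]=0
i=35: fresh scan; Z[35]=0

[36, 0, 0, 0, 1, 4, 0, 0, 0, 0, 0, 0, 0, 0, 0, 0, 0, 4, 0, 0, 0, 0, 0, 0, 0, 0, 0, 0, 0, 0, 0, 0, 0, 0, 0, 0]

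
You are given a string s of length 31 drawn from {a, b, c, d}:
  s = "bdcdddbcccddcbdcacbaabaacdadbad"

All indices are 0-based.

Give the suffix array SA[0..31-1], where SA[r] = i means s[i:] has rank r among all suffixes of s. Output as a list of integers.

[19, 22, 20, 16, 23, 29, 26, 18, 21, 28, 6, 13, 0, 15, 17, 12, 7, 8, 24, 9, 2, 30, 25, 27, 5, 14, 11, 1, 4, 10, 3]

rank | idx | suffix
   0 |  19 | aabaacdadbad
   1 |  22 | aacdadbad
   2 |  20 | abaacdadbad
   3 |  16 | acbaabaacdadbad
   4 |  23 | acdadbad
   5 |  29 | ad
   6 |  26 | adbad
   7 |  18 | baabaacdadbad
   8 |  21 | baacdadbad
   9 |  28 | bad
  10 |   6 | bcccddcbdcacbaabaacdadbad
  11 |  13 | bdcacbaabaacdadbad
  12 |   0 | bdcdddbcccddcbdcacbaabaacdadbad
  13 |  15 | cacbaabaacdadbad
  14 |  17 | cbaabaacdadbad
  15 |  12 | cbdcacbaabaacdadbad
  16 |   7 | cccddcbdcacbaabaacdadbad
  17 |   8 | ccddcbdcacbaabaacdadbad
  18 |  24 | cdadbad
  19 |   9 | cddcbdcacbaabaacdadbad
  20 |   2 | cdddbcccddcbdcacbaabaacdadbad
  21 |  30 | d
  22 |  25 | dadbad
  23 |  27 | dbad
  24 |   5 | dbcccddcbdcacbaabaacdadbad
  25 |  14 | dcacbaabaacdadbad
  26 |  11 | dcbdcacbaabaacdadbad
  27 |   1 | dcdddbcccddcbdcacbaabaacdadbad
  28 |   4 | ddbcccddcbdcacbaabaacdadbad
  29 |  10 | ddcbdcacbaabaacdadbad
  30 |   3 | dddbcccddcbdcacbaabaacdadbad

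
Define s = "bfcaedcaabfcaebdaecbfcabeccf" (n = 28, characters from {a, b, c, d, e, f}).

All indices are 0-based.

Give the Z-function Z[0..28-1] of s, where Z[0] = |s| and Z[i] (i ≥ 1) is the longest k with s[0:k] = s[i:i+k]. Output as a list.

[28, 0, 0, 0, 0, 0, 0, 0, 0, 5, 0, 0, 0, 0, 1, 0, 0, 0, 0, 4, 0, 0, 0, 1, 0, 0, 0, 0]

Z[0]=28
i=1: fresh scan; Z[1]=0
i=2: fresh scan; Z[2]=0
i=3: fresh scan; Z[3]=0
i=4: fresh scan; Z[4]=0
i=5: fresh scan; Z[5]=0
i=6: fresh scan; Z[6]=0
i=7: fresh scan; Z[7]=0
i=8: fresh scan; Z[8]=0
i=9: fresh scan; Z[9]=5 scan→box=[9,14)
i=10: min(r-i=4, Z[1]=0)=0; Z[10]=0
i=11: min(r-i=3, Z[2]=0)=0; Z[11]=0
i=12: min(r-i=2, Z[3]=0)=0; Z[12]=0
i=13: min(r-i=1, Z[4]=0)=0; Z[13]=0
i=14: fresh scan; Z[14]=1 scan→box=[14,15)
i=15: fresh scan; Z[15]=0
i=16: fresh scan; Z[16]=0
i=17: fresh scan; Z[17]=0
i=18: fresh scan; Z[18]=0
i=19: fresh scan; Z[19]=4 scan→box=[19,23)
i=20: min(r-i=3, Z[1]=0)=0; Z[20]=0
i=21: min(r-i=2, Z[2]=0)=0; Z[21]=0
i=22: min(r-i=1, Z[3]=0)=0; Z[22]=0
i=23: fresh scan; Z[23]=1 scan→box=[23,24)
i=24: fresh scan; Z[24]=0
i=25: fresh scan; Z[25]=0
i=26: fresh scan; Z[26]=0
i=27: fresh scan; Z[27]=0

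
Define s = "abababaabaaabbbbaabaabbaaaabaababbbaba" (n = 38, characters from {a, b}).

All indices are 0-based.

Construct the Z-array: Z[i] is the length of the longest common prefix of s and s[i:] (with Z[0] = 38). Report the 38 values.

Z[0]=38
i=1: i≥r, start 0; Z[1]=0
i=2: i≥r, start 0; Z[2]=5 grow→box=[2,7)
i=3: min(r-i=4, Z[1]=0)=0; Z[3]=0
i=4: min(r-i=3, Z[2]=5)=3; Z[4]=3
i=5: min(r-i=2, Z[3]=0)=0; Z[5]=0
i=6: min(r-i=1, Z[4]=3)=1; Z[6]=1
i=7: i≥r, start 0; Z[7]=3 grow→box=[7,10)
i=8: min(r-i=2, Z[1]=0)=0; Z[8]=0
i=9: min(r-i=1, Z[2]=5)=1; Z[9]=1
i=10: i≥r, start 0; Z[10]=1 grow→box=[10,11)
i=11: i≥r, start 0; Z[11]=2 grow→box=[11,13)
i=12: min(r-i=1, Z[1]=0)=0; Z[12]=0
i=13: i≥r, start 0; Z[13]=0
i=14: i≥r, start 0; Z[14]=0
i=15: i≥r, start 0; Z[15]=0
i=16: i≥r, start 0; Z[16]=1 grow→box=[16,17)
i=17: i≥r, start 0; Z[17]=3 grow→box=[17,20)
i=18: min(r-i=2, Z[1]=0)=0; Z[18]=0
i=19: min(r-i=1, Z[2]=5)=1; Z[19]=1
i=20: i≥r, start 0; Z[20]=2 grow→box=[20,22)
i=21: min(r-i=1, Z[1]=0)=0; Z[21]=0
i=22: i≥r, start 0; Z[22]=0
i=23: i≥r, start 0; Z[23]=1 grow→box=[23,24)
i=24: i≥r, start 0; Z[24]=1 grow→box=[24,25)
i=25: i≥r, start 0; Z[25]=1 grow→box=[25,26)
i=26: i≥r, start 0; Z[26]=3 grow→box=[26,29)
i=27: min(r-i=2, Z[1]=0)=0; Z[27]=0
i=28: min(r-i=1, Z[2]=5)=1; Z[28]=1
i=29: i≥r, start 0; Z[29]=4 grow→box=[29,33)
i=30: min(r-i=3, Z[1]=0)=0; Z[30]=0
i=31: min(r-i=2, Z[2]=5)=2; Z[31]=2
i=32: min(r-i=1, Z[3]=0)=0; Z[32]=0
i=33: i≥r, start 0; Z[33]=0
i=34: i≥r, start 0; Z[34]=0
i=35: i≥r, start 0; Z[35]=3 grow→box=[35,38)
i=36: min(r-i=2, Z[1]=0)=0; Z[36]=0
i=37: min(r-i=1, Z[2]=5)=1; Z[37]=1

[38, 0, 5, 0, 3, 0, 1, 3, 0, 1, 1, 2, 0, 0, 0, 0, 1, 3, 0, 1, 2, 0, 0, 1, 1, 1, 3, 0, 1, 4, 0, 2, 0, 0, 0, 3, 0, 1]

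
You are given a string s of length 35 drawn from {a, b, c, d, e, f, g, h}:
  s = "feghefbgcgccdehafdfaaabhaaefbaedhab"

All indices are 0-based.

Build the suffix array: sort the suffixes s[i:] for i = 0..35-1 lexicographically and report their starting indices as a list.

[19, 20, 24, 33, 21, 29, 25, 15, 34, 28, 6, 22, 10, 11, 8, 12, 17, 31, 30, 26, 4, 1, 13, 18, 27, 5, 16, 0, 9, 7, 2, 23, 32, 14, 3]

rank | idx | suffix
   0 |  19 | aaabhaaefbaedhab
   1 |  20 | aabhaaefbaedhab
   2 |  24 | aaefbaedhab
   3 |  33 | ab
   4 |  21 | abhaaefbaedhab
   5 |  29 | aedhab
   6 |  25 | aefbaedhab
   7 |  15 | afdfaaabhaaefbaedhab
   8 |  34 | b
   9 |  28 | baedhab
  10 |   6 | bgcgccdehafdfaaabhaaefbaedhab
  11 |  22 | bhaaefbaedhab
  12 |  10 | ccdehafdfaaabhaaefbaedhab
  13 |  11 | cdehafdfaaabhaaefbaedhab
  14 |   8 | cgccdehafdfaaabhaaefbaedhab
  15 |  12 | dehafdfaaabhaaefbaedhab
  16 |  17 | dfaaabhaaefbaedhab
  17 |  31 | dhab
  18 |  30 | edhab
  19 |  26 | efbaedhab
  20 |   4 | efbgcgccdehafdfaaabhaaefbaedhab
  21 |   1 | eghefbgcgccdehafdfaaabhaaefbaedhab
  22 |  13 | ehafdfaaabhaaefbaedhab
  23 |  18 | faaabhaaefbaedhab
  24 |  27 | fbaedhab
  25 |   5 | fbgcgccdehafdfaaabhaaefbaedhab
  26 |  16 | fdfaaabhaaefbaedhab
  27 |   0 | feghefbgcgccdehafdfaaabhaaefbaedhab
  28 |   9 | gccdehafdfaaabhaaefbaedhab
  29 |   7 | gcgccdehafdfaaabhaaefbaedhab
  30 |   2 | ghefbgcgccdehafdfaaabhaaefbaedhab
  31 |  23 | haaefbaedhab
  32 |  32 | hab
  33 |  14 | hafdfaaabhaaefbaedhab
  34 |   3 | hefbgcgccdehafdfaaabhaaefbaedhab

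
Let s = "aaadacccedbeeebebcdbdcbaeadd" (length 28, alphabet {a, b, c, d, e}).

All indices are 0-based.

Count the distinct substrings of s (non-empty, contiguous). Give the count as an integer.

376

rank | idx | suffix
   0 |   0 | aaadacccedbeeebebcdbdcbaeadd
   1 |   1 | aadacccedbeeebebcdbdcbaeadd
   2 |   4 | acccedbeeebebcdbdcbaeadd
   3 |   2 | adacccedbeeebebcdbdcbaeadd
   4 |  25 | add
   5 |  23 | aeadd
   6 |  22 | baeadd
   7 |  16 | bcdbdcbaeadd
   8 |  19 | bdcbaeadd
   9 |  14 | bebcdbdcbaeadd
  10 |  10 | beeebebcdbdcbaeadd
  11 |  21 | cbaeadd
  12 |   5 | cccedbeeebebcdbdcbaeadd
  13 |   6 | ccedbeeebebcdbdcbaeadd
  14 |  17 | cdbdcbaeadd
  15 |   7 | cedbeeebebcdbdcbaeadd
  16 |  27 | d
  17 |   3 | dacccedbeeebebcdbdcbaeadd
  18 |  18 | dbdcbaeadd
  19 |   9 | dbeeebebcdbdcbaeadd
  20 |  20 | dcbaeadd
  21 |  26 | dd
  22 |  24 | eadd
  23 |  15 | ebcdbdcbaeadd
  24 |  13 | ebebcdbdcbaeadd
  25 |   8 | edbeeebebcdbdcbaeadd
  26 |  12 | eebebcdbdcbaeadd
  27 |  11 | eeebebcdbdcbaeadd

SA = [0, 1, 4, 2, 25, 23, 22, 16, 19, 14, 10, 21, 5, 6, 17, 7, 27, 3, 18, 9, 20, 26, 24, 15, 13, 8, 12, 11]
[i] adj suffixes → lcp
  [1] 0/1 → 2 ('aa')
  [2] 1/4 → 1 ('a')
  [3] 4/2 → 1 ('a')
  [4] 2/25 → 2 ('ad')
  [5] 25/23 → 1 ('a')
  [6] 23/22 → 0 ('')
  [7] 22/16 → 1 ('b')
  [8] 16/19 → 1 ('b')
  [9] 19/14 → 1 ('b')
  [10] 14/10 → 2 ('be')
  [11] 10/21 → 0 ('')
  [12] 21/5 → 1 ('c')
  [13] 5/6 → 2 ('cc')
  [14] 6/17 → 1 ('c')
  [15] 17/7 → 1 ('c')
  [16] 7/27 → 0 ('')
  [17] 27/3 → 1 ('d')
  [18] 3/18 → 1 ('d')
  [19] 18/9 → 2 ('db')
  [20] 9/20 → 1 ('d')
  [21] 20/26 → 1 ('d')
  [22] 26/24 → 0 ('')
  [23] 24/15 → 1 ('e')
  [24] 15/13 → 2 ('eb')
  [25] 13/8 → 1 ('e')
  [26] 8/12 → 1 ('e')
  [27] 12/11 → 2 ('ee')

n(n+1)/2 = 28·29/2 = 406
Σ LCP = 0 + 2 + 1 + 1 + 2 + 1 + 0 + 1 + 1 + 1 + 2 + 0 + 1 + 2 + 1 + 1 + 0 + 1 + 1 + 2 + 1 + 1 + 0 + 1 + 2 + 1 + 1 + 2 = 30
distinct = 406 − 30 = 376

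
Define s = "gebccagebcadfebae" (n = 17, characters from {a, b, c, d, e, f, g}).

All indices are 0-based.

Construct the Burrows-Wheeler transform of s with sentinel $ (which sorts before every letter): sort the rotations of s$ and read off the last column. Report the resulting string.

ecbceeebcbaafggda$

rank  rotation            last
    0  $gebccagebcadfebae  e
    1  adfebae$gebccagebc  c
    2  ae$gebccagebcadfeb  b
    3  agebcadfebae$gebcc  c
    4  bae$gebccagebcadfe  e
    5  bcadfebae$gebccage  e
    6  bccagebcadfebae$ge  e
    7  cadfebae$gebccageb  b
    8  cagebcadfebae$gebc  c
    9  ccagebcadfebae$geb  b
   10  dfebae$gebccagebca  a
   11  e$gebccagebcadfeba  a
   12  ebae$gebccagebcadf  f
   13  ebcadfebae$gebccag  g
   14  ebccagebcadfebae$g  g
   15  febae$gebccagebcad  d
   16  gebcadfebae$gebcca  a
   17  gebccagebcadfebae$  $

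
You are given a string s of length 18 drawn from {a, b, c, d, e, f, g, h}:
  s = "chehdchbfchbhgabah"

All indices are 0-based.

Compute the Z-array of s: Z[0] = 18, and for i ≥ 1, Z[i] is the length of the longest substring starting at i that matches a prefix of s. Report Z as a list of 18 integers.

[18, 0, 0, 0, 0, 2, 0, 0, 0, 2, 0, 0, 0, 0, 0, 0, 0, 0]

Z[0]=18
i=1: i≥r, start 0; Z[1]=0
i=2: i≥r, start 0; Z[2]=0
i=3: i≥r, start 0; Z[3]=0
i=4: i≥r, start 0; Z[4]=0
i=5: i≥r, start 0; Z[5]=2 extend→box=[5,7)
i=6: min(r-i=1, Z[1]=0)=0; Z[6]=0
i=7: i≥r, start 0; Z[7]=0
i=8: i≥r, start 0; Z[8]=0
i=9: i≥r, start 0; Z[9]=2 extend→box=[9,11)
i=10: min(r-i=1, Z[1]=0)=0; Z[10]=0
i=11: i≥r, start 0; Z[11]=0
i=12: i≥r, start 0; Z[12]=0
i=13: i≥r, start 0; Z[13]=0
i=14: i≥r, start 0; Z[14]=0
i=15: i≥r, start 0; Z[15]=0
i=16: i≥r, start 0; Z[16]=0
i=17: i≥r, start 0; Z[17]=0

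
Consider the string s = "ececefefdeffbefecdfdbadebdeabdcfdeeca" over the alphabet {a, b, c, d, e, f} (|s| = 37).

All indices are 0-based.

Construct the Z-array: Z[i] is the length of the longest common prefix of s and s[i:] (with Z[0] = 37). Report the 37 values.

Z[0]=37
i=1: outside box; Z[1]=0
i=2: outside box; Z[2]=3 scan→box=[2,5)
i=3: min(r-i=2, Z[1]=0)=0; Z[3]=0
i=4: min(r-i=1, Z[2]=3)=1; Z[4]=1
i=5: outside box; Z[5]=0
i=6: outside box; Z[6]=1 scan→box=[6,7)
i=7: outside box; Z[7]=0
i=8: outside box; Z[8]=0
i=9: outside box; Z[9]=1 scan→box=[9,10)
i=10: outside box; Z[10]=0
i=11: outside box; Z[11]=0
i=12: outside box; Z[12]=0
i=13: outside box; Z[13]=1 scan→box=[13,14)
i=14: outside box; Z[14]=0
i=15: outside box; Z[15]=2 scan→box=[15,17)
i=16: min(r-i=1, Z[1]=0)=0; Z[16]=0
i=17: outside box; Z[17]=0
i=18: outside box; Z[18]=0
i=19: outside box; Z[19]=0
i=20: outside box; Z[20]=0
i=21: outside box; Z[21]=0
i=22: outside box; Z[22]=0
i=23: outside box; Z[23]=1 scan→box=[23,24)
i=24: outside box; Z[24]=0
i=25: outside box; Z[25]=0
i=26: outside box; Z[26]=1 scan→box=[26,27)
i=27: outside box; Z[27]=0
i=28: outside box; Z[28]=0
i=29: outside box; Z[29]=0
i=30: outside box; Z[30]=0
i=31: outside box; Z[31]=0
i=32: outside box; Z[32]=0
i=33: outside box; Z[33]=1 scan→box=[33,34)
i=34: outside box; Z[34]=2 scan→box=[34,36)
i=35: min(r-i=1, Z[1]=0)=0; Z[35]=0
i=36: outside box; Z[36]=0

[37, 0, 3, 0, 1, 0, 1, 0, 0, 1, 0, 0, 0, 1, 0, 2, 0, 0, 0, 0, 0, 0, 0, 1, 0, 0, 1, 0, 0, 0, 0, 0, 0, 1, 2, 0, 0]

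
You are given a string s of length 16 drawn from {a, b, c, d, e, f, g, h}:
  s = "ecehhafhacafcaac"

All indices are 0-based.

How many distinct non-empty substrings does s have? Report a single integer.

rank | idx | suffix
   0 |  13 | aac
   1 |  14 | ac
   2 |   8 | acafcaac
   3 |  10 | afcaac
   4 |   5 | afhacafcaac
   5 |  15 | c
   6 |  12 | caac
   7 |   9 | cafcaac
   8 |   1 | cehhafhacafcaac
   9 |   0 | ecehhafhacafcaac
  10 |   2 | ehhafhacafcaac
  11 |  11 | fcaac
  12 |   6 | fhacafcaac
  13 |   7 | hacafcaac
  14 |   4 | hafhacafcaac
  15 |   3 | hhafhacafcaac

SA = [13, 14, 8, 10, 5, 15, 12, 9, 1, 0, 2, 11, 6, 7, 4, 3]
[i] adj suffixes → lcp
  [1] 13/14 → 1 ('a')
  [2] 14/8 → 2 ('ac')
  [3] 8/10 → 1 ('a')
  [4] 10/5 → 2 ('af')
  [5] 5/15 → 0 ('')
  [6] 15/12 → 1 ('c')
  [7] 12/9 → 2 ('ca')
  [8] 9/1 → 1 ('c')
  [9] 1/0 → 0 ('')
  [10] 0/2 → 1 ('e')
  [11] 2/11 → 0 ('')
  [12] 11/6 → 1 ('f')
  [13] 6/7 → 0 ('')
  [14] 7/4 → 2 ('ha')
  [15] 4/3 → 1 ('h')

n(n+1)/2 = 16·17/2 = 136
Σ LCP = 0 + 1 + 2 + 1 + 2 + 0 + 1 + 2 + 1 + 0 + 1 + 0 + 1 + 0 + 2 + 1 = 15
distinct = 136 − 15 = 121

121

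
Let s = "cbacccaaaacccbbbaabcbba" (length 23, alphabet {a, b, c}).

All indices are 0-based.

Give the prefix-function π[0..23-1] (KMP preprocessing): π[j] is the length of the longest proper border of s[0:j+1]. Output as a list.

π[0] = 0
j=1 s[j]='b': π[1]=0 (border '')
j=2 s[j]='a': π[2]=0 (border '')
j=3 s[j]='c': π[3]=1 (border 'c')
j=4 s[j]='c': k: 1→0; π[4]=1 (border 'c')
j=5 s[j]='c': k: 1→0; π[5]=1 (border 'c')
j=6 s[j]='a': k: 1→0; π[6]=0 (border '')
j=7 s[j]='a': π[7]=0 (border '')
j=8 s[j]='a': π[8]=0 (border '')
j=9 s[j]='a': π[9]=0 (border '')
j=10 s[j]='c': π[10]=1 (border 'c')
j=11 s[j]='c': k: 1→0; π[11]=1 (border 'c')
j=12 s[j]='c': k: 1→0; π[12]=1 (border 'c')
j=13 s[j]='b': π[13]=2 (border 'cb')
j=14 s[j]='b': k: 2→0; π[14]=0 (border '')
j=15 s[j]='b': π[15]=0 (border '')
j=16 s[j]='a': π[16]=0 (border '')
j=17 s[j]='a': π[17]=0 (border '')
j=18 s[j]='b': π[18]=0 (border '')
j=19 s[j]='c': π[19]=1 (border 'c')
j=20 s[j]='b': π[20]=2 (border 'cb')
j=21 s[j]='b': k: 2→0; π[21]=0 (border '')
j=22 s[j]='a': π[22]=0 (border '')

[0, 0, 0, 1, 1, 1, 0, 0, 0, 0, 1, 1, 1, 2, 0, 0, 0, 0, 0, 1, 2, 0, 0]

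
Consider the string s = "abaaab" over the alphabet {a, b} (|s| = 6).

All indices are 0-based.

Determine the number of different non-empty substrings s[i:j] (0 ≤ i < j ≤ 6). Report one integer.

rank→(start, suffix):
  0 → (2, 'aaab')
  1 → (3, 'aab')
  2 → (4, 'ab')
  3 → (0, 'abaaab')
  4 → (5, 'b')
  5 → (1, 'baaab')

SA = [2, 3, 4, 0, 5, 1]
rank  pair      lcp
   1  s[2:],s[3:]  2  'aa'
   2  s[3:],s[4:]  1  'a'
   3  s[4:],s[0:]  2  'ab'
   4  s[0:],s[5:]  0  ''
   5  s[5:],s[1:]  1  'b'

n(n+1)/2 = 6·7/2 = 21
Σ LCP = 0 + 2 + 1 + 2 + 0 + 1 = 6
distinct = 21 − 6 = 15

15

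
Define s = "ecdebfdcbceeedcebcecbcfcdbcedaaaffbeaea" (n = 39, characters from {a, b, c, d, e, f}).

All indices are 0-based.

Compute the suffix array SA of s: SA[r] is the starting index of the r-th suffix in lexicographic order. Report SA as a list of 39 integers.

sorted suffixes:
  #0 SA[0]=38  'a'
  #1 SA[1]=29  'aaaffbeaea'
  #2 SA[2]=30  'aaffbeaea'
  #3 SA[3]=36  'aea'
  #4 SA[4]=31  'affbeaea'
  #5 SA[5]=16  'bcecbcfcdbcedaaaffbeaea'
  #6 SA[6]=25  'bcedaaaffbeaea'
  #7 SA[7]=8  'bceeedcebcecbcfcdbcedaaaffbeaea'
  #8 SA[8]=20  'bcfcdbcedaaaffbeaea'
  #9 SA[9]=34  'beaea'
  #10 SA[10]=4  'bfdcbceeedcebcecbcfcdbcedaaaffbeaea'
  #11 SA[11]=7  'cbceeedcebcecbcfcdbcedaaaffbeaea'
  #12 SA[12]=19  'cbcfcdbcedaaaffbeaea'
  #13 SA[13]=23  'cdbcedaaaffbeaea'
  #14 SA[14]=1  'cdebfdcbceeedcebcecbcfcdbcedaaaffbeaea'
  #15 SA[15]=14  'cebcecbcfcdbcedaaaffbeaea'
  #16 SA[16]=17  'cecbcfcdbcedaaaffbeaea'
  #17 SA[17]=26  'cedaaaffbeaea'
  #18 SA[18]=9  'ceeedcebcecbcfcdbcedaaaffbeaea'
  #19 SA[19]=21  'cfcdbcedaaaffbeaea'
  #20 SA[20]=28  'daaaffbeaea'
  #21 SA[21]=24  'dbcedaaaffbeaea'
  #22 SA[22]=6  'dcbceeedcebcecbcfcdbcedaaaffbeaea'
  #23 SA[23]=13  'dcebcecbcfcdbcedaaaffbeaea'
  #24 SA[24]=2  'debfdcbceeedcebcecbcfcdbcedaaaffbeaea'
  #25 SA[25]=37  'ea'
  #26 SA[26]=35  'eaea'
  #27 SA[27]=15  'ebcecbcfcdbcedaaaffbeaea'
  #28 SA[28]=3  'ebfdcbceeedcebcecbcfcdbcedaaaffbeaea'
  #29 SA[29]=18  'ecbcfcdbcedaaaffbeaea'
  #30 SA[30]=0  'ecdebfdcbceeedcebcecbcfcdbcedaaaffbeaea'
  #31 SA[31]=27  'edaaaffbeaea'
  #32 SA[32]=12  'edcebcecbcfcdbcedaaaffbeaea'
  #33 SA[33]=11  'eedcebcecbcfcdbcedaaaffbeaea'
  #34 SA[34]=10  'eeedcebcecbcfcdbcedaaaffbeaea'
  #35 SA[35]=33  'fbeaea'
  #36 SA[36]=22  'fcdbcedaaaffbeaea'
  #37 SA[37]=5  'fdcbceeedcebcecbcfcdbcedaaaffbeaea'
  #38 SA[38]=32  'ffbeaea'

[38, 29, 30, 36, 31, 16, 25, 8, 20, 34, 4, 7, 19, 23, 1, 14, 17, 26, 9, 21, 28, 24, 6, 13, 2, 37, 35, 15, 3, 18, 0, 27, 12, 11, 10, 33, 22, 5, 32]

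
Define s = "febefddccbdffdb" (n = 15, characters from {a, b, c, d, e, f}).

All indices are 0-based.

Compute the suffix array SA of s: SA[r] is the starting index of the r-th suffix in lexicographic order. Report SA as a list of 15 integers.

sorted suffixes:
  #0 SA[0]=14  'b'
  #1 SA[1]=9  'bdffdb'
  #2 SA[2]=2  'befddccbdffdb'
  #3 SA[3]=8  'cbdffdb'
  #4 SA[4]=7  'ccbdffdb'
  #5 SA[5]=13  'db'
  #6 SA[6]=6  'dccbdffdb'
  #7 SA[7]=5  'ddccbdffdb'
  #8 SA[8]=10  'dffdb'
  #9 SA[9]=1  'ebefddccbdffdb'
  #10 SA[10]=3  'efddccbdffdb'
  #11 SA[11]=12  'fdb'
  #12 SA[12]=4  'fddccbdffdb'
  #13 SA[13]=0  'febefddccbdffdb'
  #14 SA[14]=11  'ffdb'

[14, 9, 2, 8, 7, 13, 6, 5, 10, 1, 3, 12, 4, 0, 11]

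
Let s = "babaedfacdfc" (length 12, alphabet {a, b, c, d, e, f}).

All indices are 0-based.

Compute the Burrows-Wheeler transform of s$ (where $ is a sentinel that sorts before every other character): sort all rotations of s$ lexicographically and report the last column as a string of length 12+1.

rank  rotation       last
    0  $babaedfacdfc  c
    1  abaedfacdfc$b  b
    2  acdfc$babaedf  f
    3  aedfacdfc$bab  b
    4  babaedfacdfc$  $
    5  baedfacdfc$ba  a
    6  c$babaedfacdf  f
    7  cdfc$babaedfa  a
    8  dfacdfc$babae  e
    9  dfc$babaedfac  c
   10  edfacdfc$baba  a
   11  facdfc$babaed  d
   12  fc$babaedfacd  d

cbfb$afaecadd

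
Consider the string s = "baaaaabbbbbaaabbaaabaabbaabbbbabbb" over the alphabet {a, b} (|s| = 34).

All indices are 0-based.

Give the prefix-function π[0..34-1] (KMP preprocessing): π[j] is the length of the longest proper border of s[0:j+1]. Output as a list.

π[0] = 0
j=1 s[j]='a': π[1]=0 (border '')
j=2 s[j]='a': π[2]=0 (border '')
j=3 s[j]='a': π[3]=0 (border '')
j=4 s[j]='a': π[4]=0 (border '')
j=5 s[j]='a': π[5]=0 (border '')
j=6 s[j]='b': π[6]=1 (border 'b')
j=7 s[j]='b': k: 1→0; π[7]=1 (border 'b')
j=8 s[j]='b': k: 1→0; π[8]=1 (border 'b')
j=9 s[j]='b': k: 1→0; π[9]=1 (border 'b')
j=10 s[j]='b': k: 1→0; π[10]=1 (border 'b')
j=11 s[j]='a': π[11]=2 (border 'ba')
j=12 s[j]='a': π[12]=3 (border 'baa')
j=13 s[j]='a': π[13]=4 (border 'baaa')
j=14 s[j]='b': k: 4→0; π[14]=1 (border 'b')
j=15 s[j]='b': k: 1→0; π[15]=1 (border 'b')
j=16 s[j]='a': π[16]=2 (border 'ba')
j=17 s[j]='a': π[17]=3 (border 'baa')
j=18 s[j]='a': π[18]=4 (border 'baaa')
j=19 s[j]='b': k: 4→0; π[19]=1 (border 'b')
j=20 s[j]='a': π[20]=2 (border 'ba')
j=21 s[j]='a': π[21]=3 (border 'baa')
j=22 s[j]='b': k: 3→0; π[22]=1 (border 'b')
j=23 s[j]='b': k: 1→0; π[23]=1 (border 'b')
j=24 s[j]='a': π[24]=2 (border 'ba')
j=25 s[j]='a': π[25]=3 (border 'baa')
j=26 s[j]='b': k: 3→0; π[26]=1 (border 'b')
j=27 s[j]='b': k: 1→0; π[27]=1 (border 'b')
j=28 s[j]='b': k: 1→0; π[28]=1 (border 'b')
j=29 s[j]='b': k: 1→0; π[29]=1 (border 'b')
j=30 s[j]='a': π[30]=2 (border 'ba')
j=31 s[j]='b': k: 2→0; π[31]=1 (border 'b')
j=32 s[j]='b': k: 1→0; π[32]=1 (border 'b')
j=33 s[j]='b': k: 1→0; π[33]=1 (border 'b')

[0, 0, 0, 0, 0, 0, 1, 1, 1, 1, 1, 2, 3, 4, 1, 1, 2, 3, 4, 1, 2, 3, 1, 1, 2, 3, 1, 1, 1, 1, 2, 1, 1, 1]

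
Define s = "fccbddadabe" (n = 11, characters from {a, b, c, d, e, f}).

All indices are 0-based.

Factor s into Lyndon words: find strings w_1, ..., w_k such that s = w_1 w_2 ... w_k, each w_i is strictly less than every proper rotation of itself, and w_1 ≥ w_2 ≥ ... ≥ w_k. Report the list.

["f", "c", "c", "bdd", "ad", "abe"]

emit factor 1: 'f' (i=0, period=1)
emit factor 2: 'c' (i=1, period=1)
emit factor 3: 'c' (i=2, period=1)
emit factor 4: 'bdd' (i=3, period=3)
emit factor 5: 'ad' (i=6, period=2)
emit factor 6: 'abe' (i=8, period=3)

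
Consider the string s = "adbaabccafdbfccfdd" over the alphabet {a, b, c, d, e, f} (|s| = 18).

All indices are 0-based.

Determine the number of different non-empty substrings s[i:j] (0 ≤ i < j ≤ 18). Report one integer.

rank | idx | suffix
   0 |   3 | aabccafdbfccfdd
   1 |   4 | abccafdbfccfdd
   2 |   0 | adbaabccafdbfccfdd
   3 |   8 | afdbfccfdd
   4 |   2 | baabccafdbfccfdd
   5 |   5 | bccafdbfccfdd
   6 |  11 | bfccfdd
   7 |   7 | cafdbfccfdd
   8 |   6 | ccafdbfccfdd
   9 |  13 | ccfdd
  10 |  14 | cfdd
  11 |  17 | d
  12 |   1 | dbaabccafdbfccfdd
  13 |  10 | dbfccfdd
  14 |  16 | dd
  15 |  12 | fccfdd
  16 |   9 | fdbfccfdd
  17 |  15 | fdd

SA = [3, 4, 0, 8, 2, 5, 11, 7, 6, 13, 14, 17, 1, 10, 16, 12, 9, 15]
rank  pair      lcp
   1  s[3:],s[4:]  1  'a'
   2  s[4:],s[0:]  1  'a'
   3  s[0:],s[8:]  1  'a'
   4  s[8:],s[2:]  0  ''
   5  s[2:],s[5:]  1  'b'
   6  s[5:],s[11:]  1  'b'
   7  s[11:],s[7:]  0  ''
   8  s[7:],s[6:]  1  'c'
   9  s[6:],s[13:]  2  'cc'
  10  s[13:],s[14:]  1  'c'
  11  s[14:],s[17:]  0  ''
  12  s[17:],s[1:]  1  'd'
  13  s[1:],s[10:]  2  'db'
  14  s[10:],s[16:]  1  'd'
  15  s[16:],s[12:]  0  ''
  16  s[12:],s[9:]  1  'f'
  17  s[9:],s[15:]  2  'fd'

n(n+1)/2 = 18·19/2 = 171
Σ LCP = 0 + 1 + 1 + 1 + 0 + 1 + 1 + 0 + 1 + 2 + 1 + 0 + 1 + 2 + 1 + 0 + 1 + 2 = 16
distinct = 171 − 16 = 155

155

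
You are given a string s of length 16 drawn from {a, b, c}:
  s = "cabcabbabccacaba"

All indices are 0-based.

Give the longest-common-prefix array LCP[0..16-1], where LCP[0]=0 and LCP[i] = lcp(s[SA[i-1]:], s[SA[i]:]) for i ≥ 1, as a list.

[0, 1, 2, 2, 3, 1, 0, 2, 1, 1, 2, 0, 3, 3, 2, 1]

rank→(start, suffix):
  0 → (15, 'a')
  1 → (13, 'aba')
  2 → (4, 'abbabccacaba')
  3 → (1, 'abcabbabccacaba')
  4 → (7, 'abccacaba')
  5 → (11, 'acaba')
  6 → (14, 'ba')
  7 → (6, 'babccacaba')
  8 → (5, 'bbabccacaba')
  9 → (2, 'bcabbabccacaba')
  10 → (8, 'bccacaba')
  11 → (12, 'caba')
  12 → (3, 'cabbabccacaba')
  13 → (0, 'cabcabbabccacaba')
  14 → (10, 'cacaba')
  15 → (9, 'ccacaba')

SA = [15, 13, 4, 1, 7, 11, 14, 6, 5, 2, 8, 12, 3, 0, 10, 9]
[i] adj suffixes → lcp
  [1] 15/13 → 1 ('a')
  [2] 13/4 → 2 ('ab')
  [3] 4/1 → 2 ('ab')
  [4] 1/7 → 3 ('abc')
  [5] 7/11 → 1 ('a')
  [6] 11/14 → 0 ('')
  [7] 14/6 → 2 ('ba')
  [8] 6/5 → 1 ('b')
  [9] 5/2 → 1 ('b')
  [10] 2/8 → 2 ('bc')
  [11] 8/12 → 0 ('')
  [12] 12/3 → 3 ('cab')
  [13] 3/0 → 3 ('cab')
  [14] 0/10 → 2 ('ca')
  [15] 10/9 → 1 ('c')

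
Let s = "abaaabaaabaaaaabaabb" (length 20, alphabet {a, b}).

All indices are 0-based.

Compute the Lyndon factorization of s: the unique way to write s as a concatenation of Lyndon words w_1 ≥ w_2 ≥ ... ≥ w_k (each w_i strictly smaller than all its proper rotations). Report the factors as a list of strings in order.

emit factor 1: 'ab' (i=0, period=2)
emit factor 2: 'aaab' (i=2, period=4)
emit factor 3: 'aaab' (i=6, period=4)
emit factor 4: 'aaaaabaabb' (i=10, period=10)

["ab", "aaab", "aaab", "aaaaabaabb"]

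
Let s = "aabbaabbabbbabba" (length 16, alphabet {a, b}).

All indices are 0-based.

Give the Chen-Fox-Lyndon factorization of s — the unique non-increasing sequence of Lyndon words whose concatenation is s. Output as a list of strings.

emit factor 1: 'aabbaabbabbbabb' (i=0, period=15)
emit factor 2: 'a' (i=15, period=1)

["aabbaabbabbbabb", "a"]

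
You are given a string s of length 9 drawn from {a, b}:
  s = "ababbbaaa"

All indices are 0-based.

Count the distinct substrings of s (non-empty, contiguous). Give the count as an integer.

sorted suffixes:
  #0 SA[0]=8  'a'
  #1 SA[1]=7  'aa'
  #2 SA[2]=6  'aaa'
  #3 SA[3]=0  'ababbbaaa'
  #4 SA[4]=2  'abbbaaa'
  #5 SA[5]=5  'baaa'
  #6 SA[6]=1  'babbbaaa'
  #7 SA[7]=4  'bbaaa'
  #8 SA[8]=3  'bbbaaa'

SA = [8, 7, 6, 0, 2, 5, 1, 4, 3]
[i] adj suffixes → lcp
  [1] 8/7 → 1 ('a')
  [2] 7/6 → 2 ('aa')
  [3] 6/0 → 1 ('a')
  [4] 0/2 → 2 ('ab')
  [5] 2/5 → 0 ('')
  [6] 5/1 → 2 ('ba')
  [7] 1/4 → 1 ('b')
  [8] 4/3 → 2 ('bb')

n(n+1)/2 = 9·10/2 = 45
Σ LCP = 0 + 1 + 2 + 1 + 2 + 0 + 2 + 1 + 2 = 11
distinct = 45 − 11 = 34

34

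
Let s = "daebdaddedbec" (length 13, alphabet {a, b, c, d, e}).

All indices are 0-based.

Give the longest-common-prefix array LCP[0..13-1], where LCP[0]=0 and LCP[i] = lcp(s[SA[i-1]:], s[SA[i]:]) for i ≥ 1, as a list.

[0, 1, 0, 1, 0, 0, 2, 1, 1, 1, 0, 1, 1]

rank→(start, suffix):
  0 → (5, 'addedbec')
  1 → (1, 'aebdaddedbec')
  2 → (3, 'bdaddedbec')
  3 → (10, 'bec')
  4 → (12, 'c')
  5 → (4, 'daddedbec')
  6 → (0, 'daebdaddedbec')
  7 → (9, 'dbec')
  8 → (6, 'ddedbec')
  9 → (7, 'dedbec')
  10 → (2, 'ebdaddedbec')
  11 → (11, 'ec')
  12 → (8, 'edbec')

SA = [5, 1, 3, 10, 12, 4, 0, 9, 6, 7, 2, 11, 8]
rank  pair      lcp
   1  s[5:],s[1:]  1  'a'
   2  s[1:],s[3:]  0  ''
   3  s[3:],s[10:]  1  'b'
   4  s[10:],s[12:]  0  ''
   5  s[12:],s[4:]  0  ''
   6  s[4:],s[0:]  2  'da'
   7  s[0:],s[9:]  1  'd'
   8  s[9:],s[6:]  1  'd'
   9  s[6:],s[7:]  1  'd'
  10  s[7:],s[2:]  0  ''
  11  s[2:],s[11:]  1  'e'
  12  s[11:],s[8:]  1  'e'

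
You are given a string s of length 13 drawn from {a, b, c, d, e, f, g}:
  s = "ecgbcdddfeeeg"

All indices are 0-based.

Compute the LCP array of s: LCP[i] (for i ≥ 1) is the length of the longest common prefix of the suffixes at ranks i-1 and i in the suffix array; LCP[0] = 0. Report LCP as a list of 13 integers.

[0, 0, 1, 0, 2, 1, 0, 1, 2, 1, 0, 0, 1]

sorted suffixes:
  #0 SA[0]=3  'bcdddfeeeg'
  #1 SA[1]=4  'cdddfeeeg'
  #2 SA[2]=1  'cgbcdddfeeeg'
  #3 SA[3]=5  'dddfeeeg'
  #4 SA[4]=6  'ddfeeeg'
  #5 SA[5]=7  'dfeeeg'
  #6 SA[6]=0  'ecgbcdddfeeeg'
  #7 SA[7]=9  'eeeg'
  #8 SA[8]=10  'eeg'
  #9 SA[9]=11  'eg'
  #10 SA[10]=8  'feeeg'
  #11 SA[11]=12  'g'
  #12 SA[12]=2  'gbcdddfeeeg'

SA = [3, 4, 1, 5, 6, 7, 0, 9, 10, 11, 8, 12, 2]
[i] adj suffixes → lcp
  [1] 3/4 → 0 ('')
  [2] 4/1 → 1 ('c')
  [3] 1/5 → 0 ('')
  [4] 5/6 → 2 ('dd')
  [5] 6/7 → 1 ('d')
  [6] 7/0 → 0 ('')
  [7] 0/9 → 1 ('e')
  [8] 9/10 → 2 ('ee')
  [9] 10/11 → 1 ('e')
  [10] 11/8 → 0 ('')
  [11] 8/12 → 0 ('')
  [12] 12/2 → 1 ('g')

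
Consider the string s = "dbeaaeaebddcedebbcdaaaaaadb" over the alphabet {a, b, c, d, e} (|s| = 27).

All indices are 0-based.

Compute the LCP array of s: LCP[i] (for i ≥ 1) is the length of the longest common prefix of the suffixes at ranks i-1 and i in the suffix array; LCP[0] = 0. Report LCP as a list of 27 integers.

[0, 5, 4, 3, 2, 2, 1, 1, 2, 0, 1, 1, 1, 1, 0, 1, 0, 1, 2, 1, 1, 1, 0, 2, 1, 2, 1]

rank→(start, suffix):
  0 → (19, 'aaaaaadb')
  1 → (20, 'aaaaadb')
  2 → (21, 'aaaadb')
  3 → (22, 'aaadb')
  4 → (23, 'aadb')
  5 → (3, 'aaeaebddcedebbcdaaaaaadb')
  6 → (24, 'adb')
  7 → (4, 'aeaebddcedebbcdaaaaaadb')
  8 → (6, 'aebddcedebbcdaaaaaadb')
  9 → (26, 'b')
  10 → (15, 'bbcdaaaaaadb')
  11 → (16, 'bcdaaaaaadb')
  12 → (8, 'bddcedebbcdaaaaaadb')
  13 → (1, 'beaaeaebddcedebbcdaaaaaadb')
  14 → (17, 'cdaaaaaadb')
  15 → (11, 'cedebbcdaaaaaadb')
  16 → (18, 'daaaaaadb')
  17 → (25, 'db')
  18 → (0, 'dbeaaeaebddcedebbcdaaaaaadb')
  19 → (10, 'dcedebbcdaaaaaadb')
  20 → (9, 'ddcedebbcdaaaaaadb')
  21 → (13, 'debbcdaaaaaadb')
  22 → (2, 'eaaeaebddcedebbcdaaaaaadb')
  23 → (5, 'eaebddcedebbcdaaaaaadb')
  24 → (14, 'ebbcdaaaaaadb')
  25 → (7, 'ebddcedebbcdaaaaaadb')
  26 → (12, 'edebbcdaaaaaadb')

SA = [19, 20, 21, 22, 23, 3, 24, 4, 6, 26, 15, 16, 8, 1, 17, 11, 18, 25, 0, 10, 9, 13, 2, 5, 14, 7, 12]
rank  pair      lcp
   1  s[19:],s[20:]  5  'aaaaa'
   2  s[20:],s[21:]  4  'aaaa'
   3  s[21:],s[22:]  3  'aaa'
   4  s[22:],s[23:]  2  'aa'
   5  s[23:],s[3:]  2  'aa'
   6  s[3:],s[24:]  1  'a'
   7  s[24:],s[4:]  1  'a'
   8  s[4:],s[6:]  2  'ae'
   9  s[6:],s[26:]  0  ''
  10  s[26:],s[15:]  1  'b'
  11  s[15:],s[16:]  1  'b'
  12  s[16:],s[8:]  1  'b'
  13  s[8:],s[1:]  1  'b'
  14  s[1:],s[17:]  0  ''
  15  s[17:],s[11:]  1  'c'
  16  s[11:],s[18:]  0  ''
  17  s[18:],s[25:]  1  'd'
  18  s[25:],s[0:]  2  'db'
  19  s[0:],s[10:]  1  'd'
  20  s[10:],s[9:]  1  'd'
  21  s[9:],s[13:]  1  'd'
  22  s[13:],s[2:]  0  ''
  23  s[2:],s[5:]  2  'ea'
  24  s[5:],s[14:]  1  'e'
  25  s[14:],s[7:]  2  'eb'
  26  s[7:],s[12:]  1  'e'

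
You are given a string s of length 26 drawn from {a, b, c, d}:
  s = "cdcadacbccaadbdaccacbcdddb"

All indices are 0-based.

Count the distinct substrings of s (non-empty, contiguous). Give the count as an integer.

312

sorted suffixes:
  #0 SA[0]=10  'aadbdaccacbcdddb'
  #1 SA[1]=5  'acbccaadbdaccacbcdddb'
  #2 SA[2]=18  'acbcdddb'
  #3 SA[3]=15  'accacbcdddb'
  #4 SA[4]=3  'adacbccaadbdaccacbcdddb'
  #5 SA[5]=11  'adbdaccacbcdddb'
  #6 SA[6]=25  'b'
  #7 SA[7]=7  'bccaadbdaccacbcdddb'
  #8 SA[8]=20  'bcdddb'
  #9 SA[9]=13  'bdaccacbcdddb'
  #10 SA[10]=9  'caadbdaccacbcdddb'
  #11 SA[11]=17  'cacbcdddb'
  #12 SA[12]=2  'cadacbccaadbdaccacbcdddb'
  #13 SA[13]=6  'cbccaadbdaccacbcdddb'
  #14 SA[14]=19  'cbcdddb'
  #15 SA[15]=8  'ccaadbdaccacbcdddb'
  #16 SA[16]=16  'ccacbcdddb'
  #17 SA[17]=0  'cdcadacbccaadbdaccacbcdddb'
  #18 SA[18]=21  'cdddb'
  #19 SA[19]=4  'dacbccaadbdaccacbcdddb'
  #20 SA[20]=14  'daccacbcdddb'
  #21 SA[21]=24  'db'
  #22 SA[22]=12  'dbdaccacbcdddb'
  #23 SA[23]=1  'dcadacbccaadbdaccacbcdddb'
  #24 SA[24]=23  'ddb'
  #25 SA[25]=22  'dddb'

SA = [10, 5, 18, 15, 3, 11, 25, 7, 20, 13, 9, 17, 2, 6, 19, 8, 16, 0, 21, 4, 14, 24, 12, 1, 23, 22]
[i] adj suffixes → lcp
  [1] 10/5 → 1 ('a')
  [2] 5/18 → 4 ('acbc')
  [3] 18/15 → 2 ('ac')
  [4] 15/3 → 1 ('a')
  [5] 3/11 → 2 ('ad')
  [6] 11/25 → 0 ('')
  [7] 25/7 → 1 ('b')
  [8] 7/20 → 2 ('bc')
  [9] 20/13 → 1 ('b')
  [10] 13/9 → 0 ('')
  [11] 9/17 → 2 ('ca')
  [12] 17/2 → 2 ('ca')
  [13] 2/6 → 1 ('c')
  [14] 6/19 → 3 ('cbc')
  [15] 19/8 → 1 ('c')
  [16] 8/16 → 3 ('cca')
  [17] 16/0 → 1 ('c')
  [18] 0/21 → 2 ('cd')
  [19] 21/4 → 0 ('')
  [20] 4/14 → 3 ('dac')
  [21] 14/24 → 1 ('d')
  [22] 24/12 → 2 ('db')
  [23] 12/1 → 1 ('d')
  [24] 1/23 → 1 ('d')
  [25] 23/22 → 2 ('dd')

n(n+1)/2 = 26·27/2 = 351
Σ LCP = 0 + 1 + 4 + 2 + 1 + 2 + 0 + 1 + 2 + 1 + 0 + 2 + 2 + 1 + 3 + 1 + 3 + 1 + 2 + 0 + 3 + 1 + 2 + 1 + 1 + 2 = 39
distinct = 351 − 39 = 312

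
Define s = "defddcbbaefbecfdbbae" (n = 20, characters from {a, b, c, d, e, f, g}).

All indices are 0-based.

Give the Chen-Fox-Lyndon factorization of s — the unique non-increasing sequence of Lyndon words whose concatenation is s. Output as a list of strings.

["def", "d", "d", "c", "b", "b", "aefbecfdbb", "ae"]

emit factor 1: 'def' (i=0, period=3)
emit factor 2: 'd' (i=3, period=1)
emit factor 3: 'd' (i=4, period=1)
emit factor 4: 'c' (i=5, period=1)
emit factor 5: 'b' (i=6, period=1)
emit factor 6: 'b' (i=7, period=1)
emit factor 7: 'aefbecfdbb' (i=8, period=10)
emit factor 8: 'ae' (i=18, period=2)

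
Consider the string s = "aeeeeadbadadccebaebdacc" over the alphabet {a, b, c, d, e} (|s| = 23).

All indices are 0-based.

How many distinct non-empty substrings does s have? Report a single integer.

248

rank→(start, suffix):
  0 → (20, 'acc')
  1 → (8, 'adadccebaebdacc')
  2 → (5, 'adbadadccebaebdacc')
  3 → (10, 'adccebaebdacc')
  4 → (16, 'aebdacc')
  5 → (0, 'aeeeeadbadadccebaebdacc')
  6 → (7, 'badadccebaebdacc')
  7 → (15, 'baebdacc')
  8 → (18, 'bdacc')
  9 → (22, 'c')
  10 → (21, 'cc')
  11 → (12, 'ccebaebdacc')
  12 → (13, 'cebaebdacc')
  13 → (19, 'dacc')
  14 → (9, 'dadccebaebdacc')
  15 → (6, 'dbadadccebaebdacc')
  16 → (11, 'dccebaebdacc')
  17 → (4, 'eadbadadccebaebdacc')
  18 → (14, 'ebaebdacc')
  19 → (17, 'ebdacc')
  20 → (3, 'eeadbadadccebaebdacc')
  21 → (2, 'eeeadbadadccebaebdacc')
  22 → (1, 'eeeeadbadadccebaebdacc')

SA = [20, 8, 5, 10, 16, 0, 7, 15, 18, 22, 21, 12, 13, 19, 9, 6, 11, 4, 14, 17, 3, 2, 1]
[i] adj suffixes → lcp
  [1] 20/8 → 1 ('a')
  [2] 8/5 → 2 ('ad')
  [3] 5/10 → 2 ('ad')
  [4] 10/16 → 1 ('a')
  [5] 16/0 → 2 ('ae')
  [6] 0/7 → 0 ('')
  [7] 7/15 → 2 ('ba')
  [8] 15/18 → 1 ('b')
  [9] 18/22 → 0 ('')
  [10] 22/21 → 1 ('c')
  [11] 21/12 → 2 ('cc')
  [12] 12/13 → 1 ('c')
  [13] 13/19 → 0 ('')
  [14] 19/9 → 2 ('da')
  [15] 9/6 → 1 ('d')
  [16] 6/11 → 1 ('d')
  [17] 11/4 → 0 ('')
  [18] 4/14 → 1 ('e')
  [19] 14/17 → 2 ('eb')
  [20] 17/3 → 1 ('e')
  [21] 3/2 → 2 ('ee')
  [22] 2/1 → 3 ('eee')

n(n+1)/2 = 23·24/2 = 276
Σ LCP = 0 + 1 + 2 + 2 + 1 + 2 + 0 + 2 + 1 + 0 + 1 + 2 + 1 + 0 + 2 + 1 + 1 + 0 + 1 + 2 + 1 + 2 + 3 = 28
distinct = 276 − 28 = 248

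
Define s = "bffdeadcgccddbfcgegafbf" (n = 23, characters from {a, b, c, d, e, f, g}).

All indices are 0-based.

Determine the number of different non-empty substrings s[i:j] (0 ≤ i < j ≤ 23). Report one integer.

257

rank→(start, suffix):
  0 → (5, 'adcgccddbfcgegafbf')
  1 → (19, 'afbf')
  2 → (21, 'bf')
  3 → (13, 'bfcgegafbf')
  4 → (0, 'bffdeadcgccddbfcgegafbf')
  5 → (9, 'ccddbfcgegafbf')
  6 → (10, 'cddbfcgegafbf')
  7 → (7, 'cgccddbfcgegafbf')
  8 → (15, 'cgegafbf')
  9 → (12, 'dbfcgegafbf')
  10 → (6, 'dcgccddbfcgegafbf')
  11 → (11, 'ddbfcgegafbf')
  12 → (3, 'deadcgccddbfcgegafbf')
  13 → (4, 'eadcgccddbfcgegafbf')
  14 → (17, 'egafbf')
  15 → (22, 'f')
  16 → (20, 'fbf')
  17 → (14, 'fcgegafbf')
  18 → (2, 'fdeadcgccddbfcgegafbf')
  19 → (1, 'ffdeadcgccddbfcgegafbf')
  20 → (18, 'gafbf')
  21 → (8, 'gccddbfcgegafbf')
  22 → (16, 'gegafbf')

SA = [5, 19, 21, 13, 0, 9, 10, 7, 15, 12, 6, 11, 3, 4, 17, 22, 20, 14, 2, 1, 18, 8, 16]
rank  pair      lcp
   1  s[5:],s[19:]  1  'a'
   2  s[19:],s[21:]  0  ''
   3  s[21:],s[13:]  2  'bf'
   4  s[13:],s[0:]  2  'bf'
   5  s[0:],s[9:]  0  ''
   6  s[9:],s[10:]  1  'c'
   7  s[10:],s[7:]  1  'c'
   8  s[7:],s[15:]  2  'cg'
   9  s[15:],s[12:]  0  ''
  10  s[12:],s[6:]  1  'd'
  11  s[6:],s[11:]  1  'd'
  12  s[11:],s[3:]  1  'd'
  13  s[3:],s[4:]  0  ''
  14  s[4:],s[17:]  1  'e'
  15  s[17:],s[22:]  0  ''
  16  s[22:],s[20:]  1  'f'
  17  s[20:],s[14:]  1  'f'
  18  s[14:],s[2:]  1  'f'
  19  s[2:],s[1:]  1  'f'
  20  s[1:],s[18:]  0  ''
  21  s[18:],s[8:]  1  'g'
  22  s[8:],s[16:]  1  'g'

n(n+1)/2 = 23·24/2 = 276
Σ LCP = 0 + 1 + 0 + 2 + 2 + 0 + 1 + 1 + 2 + 0 + 1 + 1 + 1 + 0 + 1 + 0 + 1 + 1 + 1 + 1 + 0 + 1 + 1 = 19
distinct = 276 − 19 = 257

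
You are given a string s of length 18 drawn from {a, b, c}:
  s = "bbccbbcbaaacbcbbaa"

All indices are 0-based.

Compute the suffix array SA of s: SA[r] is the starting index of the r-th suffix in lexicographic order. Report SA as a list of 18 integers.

sorted suffixes:
  #0 SA[0]=17  'a'
  #1 SA[1]=16  'aa'
  #2 SA[2]=8  'aaacbcbbaa'
  #3 SA[3]=9  'aacbcbbaa'
  #4 SA[4]=10  'acbcbbaa'
  #5 SA[5]=15  'baa'
  #6 SA[6]=7  'baaacbcbbaa'
  #7 SA[7]=14  'bbaa'
  #8 SA[8]=4  'bbcbaaacbcbbaa'
  #9 SA[9]=0  'bbccbbcbaaacbcbbaa'
  #10 SA[10]=5  'bcbaaacbcbbaa'
  #11 SA[11]=12  'bcbbaa'
  #12 SA[12]=1  'bccbbcbaaacbcbbaa'
  #13 SA[13]=6  'cbaaacbcbbaa'
  #14 SA[14]=13  'cbbaa'
  #15 SA[15]=3  'cbbcbaaacbcbbaa'
  #16 SA[16]=11  'cbcbbaa'
  #17 SA[17]=2  'ccbbcbaaacbcbbaa'

[17, 16, 8, 9, 10, 15, 7, 14, 4, 0, 5, 12, 1, 6, 13, 3, 11, 2]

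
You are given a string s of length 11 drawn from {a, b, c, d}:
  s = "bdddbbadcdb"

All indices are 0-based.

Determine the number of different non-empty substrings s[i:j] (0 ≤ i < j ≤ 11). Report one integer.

rank | idx | suffix
   0 |   6 | adcdb
   1 |  10 | b
   2 |   5 | badcdb
   3 |   4 | bbadcdb
   4 |   0 | bdddbbadcdb
   5 |   8 | cdb
   6 |   9 | db
   7 |   3 | dbbadcdb
   8 |   7 | dcdb
   9 |   2 | ddbbadcdb
  10 |   1 | dddbbadcdb

SA = [6, 10, 5, 4, 0, 8, 9, 3, 7, 2, 1]
i: (SA[i-1],SA[i]) lcp shared
  1: (6,10) 0 ''
  2: (10,5) 1 'b'
  3: (5,4) 1 'b'
  4: (4,0) 1 'b'
  5: (0,8) 0 ''
  6: (8,9) 0 ''
  7: (9,3) 2 'db'
  8: (3,7) 1 'd'
  9: (7,2) 1 'd'
  10: (2,1) 2 'dd'

n(n+1)/2 = 11·12/2 = 66
Σ LCP = 0 + 0 + 1 + 1 + 1 + 0 + 0 + 2 + 1 + 1 + 2 = 9
distinct = 66 − 9 = 57

57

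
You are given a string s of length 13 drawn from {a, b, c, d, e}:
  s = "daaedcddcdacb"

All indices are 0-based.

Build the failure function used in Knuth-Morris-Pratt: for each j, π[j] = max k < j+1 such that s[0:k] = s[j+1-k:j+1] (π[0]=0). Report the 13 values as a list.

[0, 0, 0, 0, 1, 0, 1, 1, 0, 1, 2, 0, 0]

π[0] = 0
j=1 s[j]='a': π[1]=0 (border '')
j=2 s[j]='a': π[2]=0 (border '')
j=3 s[j]='e': π[3]=0 (border '')
j=4 s[j]='d': π[4]=1 (border 'd')
j=5 s[j]='c': k: 1→0; π[5]=0 (border '')
j=6 s[j]='d': π[6]=1 (border 'd')
j=7 s[j]='d': k: 1→0; π[7]=1 (border 'd')
j=8 s[j]='c': k: 1→0; π[8]=0 (border '')
j=9 s[j]='d': π[9]=1 (border 'd')
j=10 s[j]='a': π[10]=2 (border 'da')
j=11 s[j]='c': k: 2→0; π[11]=0 (border '')
j=12 s[j]='b': π[12]=0 (border '')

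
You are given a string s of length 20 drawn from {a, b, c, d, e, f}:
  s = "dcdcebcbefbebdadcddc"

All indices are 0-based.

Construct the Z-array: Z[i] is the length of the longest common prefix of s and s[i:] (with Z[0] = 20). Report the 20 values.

Z[0]=20
i=1: fresh scan; Z[1]=0
i=2: fresh scan; Z[2]=2 scan→box=[2,4)
i=3: min(r-i=1, Z[1]=0)=0; Z[3]=0
i=4: fresh scan; Z[4]=0
i=5: fresh scan; Z[5]=0
i=6: fresh scan; Z[6]=0
i=7: fresh scan; Z[7]=0
i=8: fresh scan; Z[8]=0
i=9: fresh scan; Z[9]=0
i=10: fresh scan; Z[10]=0
i=11: fresh scan; Z[11]=0
i=12: fresh scan; Z[12]=0
i=13: fresh scan; Z[13]=1 scan→box=[13,14)
i=14: fresh scan; Z[14]=0
i=15: fresh scan; Z[15]=3 scan→box=[15,18)
i=16: min(r-i=2, Z[1]=0)=0; Z[16]=0
i=17: min(r-i=1, Z[2]=2)=1; Z[17]=1
i=18: fresh scan; Z[18]=2 scan→box=[18,20)
i=19: min(r-i=1, Z[1]=0)=0; Z[19]=0

[20, 0, 2, 0, 0, 0, 0, 0, 0, 0, 0, 0, 0, 1, 0, 3, 0, 1, 2, 0]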